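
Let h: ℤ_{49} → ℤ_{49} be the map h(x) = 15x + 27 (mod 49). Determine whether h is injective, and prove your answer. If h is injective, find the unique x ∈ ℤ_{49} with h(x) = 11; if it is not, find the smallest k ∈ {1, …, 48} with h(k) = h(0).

Suppose h(s) = h(t) in ℤ_{49}. Then 15s + 27 ≡ 15t + 27 (mod 49), hence 15(s − t) ≡ 0 (mod 49).
Since gcd(15, 49) = 1, 15 is invertible modulo 49, therefore s − t ≡ 0 (mod 49), i.e. s = t.
Thus h is injective.
We now compute 15⁻¹ mod 49 explicitly. Euclid's algorithm: 49 = 3·15 + 4, 15 = 3·4 + 3, 4 = 1·3 + 1; back-substituting gives 1 = 36·15 − 11·49, so 15⁻¹ ≡ 36 (mod 49).
Since h is injective, we find h⁻¹(11): we need 15x ≡ 11 − 27 ≡ 33 (mod 49). Using 15⁻¹ = 36: x ≡ 36·33 = 1188 = 24·49 + 12, so x = 12.
Check: h(12) = 15·12 + 27 = 207 = 4·49 + 11 ≡ 11 (mod 49).

12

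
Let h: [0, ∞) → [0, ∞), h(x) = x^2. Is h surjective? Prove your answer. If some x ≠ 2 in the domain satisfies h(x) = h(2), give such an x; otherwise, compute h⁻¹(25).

5

For any y ∈ [0, ∞), x = y^{1/2} ∈ [0, ∞) gives h(x) = y, so h is surjective.
Since x ↦ x^2 is strictly increasing on [0, ∞), it is injective there, so no x ≠ 2 in the domain has h(x) = h(2). We therefore compute h⁻¹(25) = 25^{1/2} = 5 (indeed 5^2 = 25).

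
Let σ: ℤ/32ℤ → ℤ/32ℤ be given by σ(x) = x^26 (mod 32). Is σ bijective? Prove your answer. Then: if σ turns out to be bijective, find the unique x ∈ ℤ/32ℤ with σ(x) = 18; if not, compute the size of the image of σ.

5

σ(0) = 0^26 = 0.
σ(2): Repeated squaring mod 32: 2^1 ≡ 2, 2^2 ≡ 2² = 4, 2^4 ≡ 4² = 16, 2^8 ≡ 16² = 256 ≡ 0, 2^16 ≡ 0² = 0. Since 26 = 16 + 8 + 2, 2^26 ≡ 0·0·4: 0·0 = 0, then 0·4 = 0. So 2^26 ≡ 0 (mod 32).
So σ(0) = σ(2) = 0 while 0 ≠ 2, hence σ is not injective, hence not bijective.
Since σ is not bijective, we determine |image(σ)|. Computing x^26 mod 32 for each x (by repeated squaring, reducing mod 32 at every step), the values σ(0), σ(1), …, σ(31) are: 0, 1, 0, 9, 0, 25, 0, 17, 0, 17, 0, 25, 0, 9, 0, 1, 0, 1, 0, 9, 0, 25, 0, 17, 0, 17, 0, 25, 0, 9, 0, 1.
The distinct values are {0, 1, 9, 17, 25}; there are 5 of them.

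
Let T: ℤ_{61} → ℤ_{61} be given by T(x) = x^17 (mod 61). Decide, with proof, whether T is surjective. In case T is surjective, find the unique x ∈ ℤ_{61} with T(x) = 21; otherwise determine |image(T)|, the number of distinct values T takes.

29

Since 61 is prime, the nonzero elements of ℤ_{61} form a cyclic group of order 60.
As gcd(17, 60) = 1, raising to the 17th power is a bijection on this group: if x_1^17 ≡ x_2^17 then (x_1x_2^{−1})^17 = 1, and the only element of order dividing gcd(17, 60) = 1 is 1, so x_1 = x_2.
With T(0) = 0 this makes T injective on all of ℤ_{61}, hence bijective (finite equal-size domain and codomain). In particular T is surjective.
Since T is surjective, we find the preimage of 21. The inverse of x ↦ x^17 on (ℤ_{61})^× is x ↦ x^53, because 17·53 = 901 = 15·60 + 1 ≡ 1 (mod 60) and x^{60} = 1 for x ≠ 0 (Fermat). So T⁻¹(21) = 21^53 mod 61.
Repeated squaring mod 61: 21^1 ≡ 21, 21^2 ≡ 21² = 441 ≡ 14, 21^4 ≡ 14² = 196 ≡ 13, 21^8 ≡ 13² = 169 ≡ 47, 21^16 ≡ 47² = 2209 ≡ 13, 21^32 ≡ 13² = 169 ≡ 47. Since 53 = 32 + 16 + 4 + 1, 21^53 ≡ 47·13·13·21: 47·13 = 611 ≡ 1, then 1·13 = 13, then 13·21 = 273 ≡ 29. So 21^53 ≡ 29 (mod 61).
Hence T⁻¹(21) = 29.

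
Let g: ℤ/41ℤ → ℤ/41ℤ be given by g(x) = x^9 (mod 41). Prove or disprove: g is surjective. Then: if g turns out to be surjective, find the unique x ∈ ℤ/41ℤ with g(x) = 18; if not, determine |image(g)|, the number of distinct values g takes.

Since 41 is prime, the nonzero elements of ℤ/41ℤ form a cyclic group of order 40.
As gcd(9, 40) = 1, raising to the 9th power is a bijection on this group: if a^9 ≡ b^9 then (ab^{−1})^9 = 1, and the only element of order dividing gcd(9, 40) = 1 is 1, so a = b.
With g(0) = 0 this makes g injective on all of ℤ/41ℤ, hence bijective (finite equal-size domain and codomain). In particular g is surjective.
Since g is surjective, we find the preimage of 18. The inverse of x ↦ x^9 on (ℤ/41ℤ)^× is x ↦ x^9, because 9·9 = 81 = 2·40 + 1 ≡ 1 (mod 40) and x^{40} = 1 for x ≠ 0 (Fermat). So g⁻¹(18) = 18^9 mod 41.
Repeated squaring mod 41: 18^1 ≡ 18, 18^2 ≡ 18² = 324 ≡ 37, 18^4 ≡ 37² = 1369 ≡ 16, 18^8 ≡ 16² = 256 ≡ 10. Since 9 = 8 + 1, 18^9 ≡ 10·18: 10·18 = 180 ≡ 16. So 18^9 ≡ 16 (mod 41).
Hence g⁻¹(18) = 16.

16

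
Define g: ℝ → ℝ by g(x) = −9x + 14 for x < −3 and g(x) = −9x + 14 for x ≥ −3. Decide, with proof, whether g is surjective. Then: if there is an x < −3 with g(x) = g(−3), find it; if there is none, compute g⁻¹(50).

-4

Both pieces are strictly decreasing (slopes −9 and −9), so each is injective on its own interval.
The left piece maps (−∞, −3) onto (41, ∞); the right piece maps [−3, ∞) onto (−∞, 41].
These images together cover ℝ, so g is surjective.
Because the two images are disjoint, no x < −3 has g(x) = g(−3), so we compute g⁻¹(50): 50 lies in (41, ∞), so solve −9x + 14 = 50: x = (50 − 14)/(−9) = −4.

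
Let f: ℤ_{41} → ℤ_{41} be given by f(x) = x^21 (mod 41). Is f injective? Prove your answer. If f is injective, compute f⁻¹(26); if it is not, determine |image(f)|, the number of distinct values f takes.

15

Since 41 is prime, the nonzero elements of ℤ_{41} form a cyclic group of order 40.
As gcd(21, 40) = 1, raising to the 21st power is a bijection on this group: if x_1^21 ≡ x_2^21 then (x_1x_2^{−1})^21 = 1, and the only element of order dividing gcd(21, 40) = 1 is 1, so x_1 = x_2.
With f(0) = 0 this makes f injective on all of ℤ_{41}, hence bijective (finite equal-size domain and codomain). In particular f is injective.
Since f is injective, we find the preimage of 26. The inverse of x ↦ x^21 on (ℤ_{41})^× is x ↦ x^21, because 21·21 = 441 = 11·40 + 1 ≡ 1 (mod 40) and x^{40} = 1 for x ≠ 0 (Fermat). So f⁻¹(26) = 26^21 mod 41.
Repeated squaring mod 41: 26^1 ≡ 26, 26^2 ≡ 26² = 676 ≡ 20, 26^4 ≡ 20² = 400 ≡ 31, 26^8 ≡ 31² = 961 ≡ 18, 26^16 ≡ 18² = 324 ≡ 37. Since 21 = 16 + 4 + 1, 26^21 ≡ 37·31·26: 37·31 = 1147 ≡ 40, then 40·26 = 1040 ≡ 15. So 26^21 ≡ 15 (mod 41).
Hence f⁻¹(26) = 15.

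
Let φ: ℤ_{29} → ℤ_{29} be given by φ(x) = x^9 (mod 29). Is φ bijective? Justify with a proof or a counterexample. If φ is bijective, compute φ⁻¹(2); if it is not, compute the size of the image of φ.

11

Since 29 is prime, the nonzero elements of ℤ_{29} form a cyclic group of order 28.
As gcd(9, 28) = 1, raising to the 9th power is a bijection on this group: if s^9 ≡ t^9 then (st^{−1})^9 = 1, and the only element of order dividing gcd(9, 28) = 1 is 1, so s = t.
With φ(0) = 0 this makes φ injective on all of ℤ_{29}, hence bijective (finite equal-size domain and codomain). In particular φ is bijective.
Since φ is bijective, we find the preimage of 2. The inverse of x ↦ x^9 on (ℤ_{29})^× is x ↦ x^25, because 9·25 = 225 = 8·28 + 1 ≡ 1 (mod 28) and x^{28} = 1 for x ≠ 0 (Fermat). So φ⁻¹(2) = 2^25 mod 29.
Repeated squaring mod 29: 2^1 ≡ 2, 2^2 ≡ 2² = 4, 2^4 ≡ 4² = 16, 2^8 ≡ 16² = 256 ≡ 24, 2^16 ≡ 24² = 576 ≡ 25. Since 25 = 16 + 8 + 1, 2^25 ≡ 25·24·2: 25·24 = 600 ≡ 20, then 20·2 = 40 ≡ 11. So 2^25 ≡ 11 (mod 29).
Hence φ⁻¹(2) = 11.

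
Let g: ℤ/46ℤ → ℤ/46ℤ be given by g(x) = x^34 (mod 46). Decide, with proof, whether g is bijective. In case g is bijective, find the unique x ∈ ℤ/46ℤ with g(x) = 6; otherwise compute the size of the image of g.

24

g(22): Repeated squaring mod 46: 22^1 ≡ 22, 22^2 ≡ 22² = 484 ≡ 24, 22^4 ≡ 24² = 576 ≡ 24, 22^8 ≡ 24² = 576 ≡ 24, 22^16 ≡ 24² = 576 ≡ 24, 22^32 ≡ 24² = 576 ≡ 24. Since 34 = 32 + 2, 22^34 ≡ 24·24: 24·24 = 576 ≡ 24. So 22^34 ≡ 24 (mod 46).
g(24): Repeated squaring mod 46: 24^1 ≡ 24, 24^2 ≡ 24² = 576 ≡ 24, 24^4 ≡ 24² = 576 ≡ 24, 24^8 ≡ 24² = 576 ≡ 24, 24^16 ≡ 24² = 576 ≡ 24, 24^32 ≡ 24² = 576 ≡ 24. Since 34 = 32 + 2, 24^34 ≡ 24·24: 24·24 = 576 ≡ 24. So 24^34 ≡ 24 (mod 46).
So g(22) = g(24) = 24 while 22 ≠ 24, so g is not injective, hence not bijective.
Since g is not bijective, we determine |image(g)|. Computing x^34 mod 46 for each x (by repeated squaring, reducing mod 46 at every step), the values g(0), g(1), …, g(45) are: 0, 1, 2, 3, 4, 41, 6, 39, 8, 9, 36, 35, 12, 13, 32, 31, 16, 29, 18, 27, 26, 25, 24, 23, 24, 25, 26, 27, 18, 29, 16, 31, 32, 13, 12, 35, 36, 9, 8, 39, 6, 41, 4, 3, 2, 1.
The distinct values are {0, 1, 2, 3, 4, 6, 8, 9, 12, 13, 16, 18, 23, 24, 25, 26, 27, 29, 31, 32, 35, 36, 39, 41}; there are 24 of them.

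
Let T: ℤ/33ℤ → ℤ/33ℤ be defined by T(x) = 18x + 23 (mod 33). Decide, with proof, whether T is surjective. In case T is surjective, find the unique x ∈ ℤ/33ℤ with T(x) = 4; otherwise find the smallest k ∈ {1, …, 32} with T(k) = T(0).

11

Since gcd(18, 33) = 3, we have 18x ≡ 0 (mod 3) for all x, so T(x) ≡ 2 (mod 3).
But 0 ≢ 2 (mod 3), so 0 ∈ ℤ/33ℤ has no preimage. Hence T is not surjective.
Since T is not surjective, we find the least positive k with T(k) = T(0): this means 18k ≡ 0 (mod 33), i.e. 33 ∣ 18k. Since gcd(18, 33) = 3, dividing through by 3 this holds exactly when 11 ∣ 6k, and as gcd(6, 11) = 1, exactly when 11 ∣ k.
The smallest positive such k is 11.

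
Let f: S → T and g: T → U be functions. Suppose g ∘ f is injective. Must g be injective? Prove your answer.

No. Take S = {1, 2, 3}, T = {1, 2, 3, 4, 5}, U = {1, 2, 3, 4, 5}, f(a) = a for each a ∈ S, and g(b) = 4 if b ∈ {4, 5} else g(b) = b.
Then g ∘ f = f is injective (S ⊂ T and f is the inclusion), but g(4) = g(5) = 4 with 4 ≠ 5, so g is not injective.

not injective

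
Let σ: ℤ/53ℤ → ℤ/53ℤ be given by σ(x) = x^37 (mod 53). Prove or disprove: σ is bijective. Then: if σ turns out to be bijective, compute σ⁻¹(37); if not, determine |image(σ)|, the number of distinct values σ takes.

Since 53 is prime, the nonzero elements of ℤ/53ℤ form a cyclic group of order 52.
As gcd(37, 52) = 1, raising to the 37th power is a bijection on this group: if a^37 ≡ b^37 then (ab^{−1})^37 = 1, and the only element of order dividing gcd(37, 52) = 1 is 1, so a = b.
With σ(0) = 0 this makes σ injective on all of ℤ/53ℤ, hence bijective (finite equal-size domain and codomain). In particular σ is bijective.
Since σ is bijective, we find the preimage of 37. The inverse of x ↦ x^37 on (ℤ/53ℤ)^× is x ↦ x^45, because 37·45 = 1665 = 32·52 + 1 ≡ 1 (mod 52) and x^{52} = 1 for x ≠ 0 (Fermat). So σ⁻¹(37) = 37^45 mod 53.
Repeated squaring mod 53: 37^1 ≡ 37, 37^2 ≡ 37² = 1369 ≡ 44, 37^4 ≡ 44² = 1936 ≡ 28, 37^8 ≡ 28² = 784 ≡ 42, 37^16 ≡ 42² = 1764 ≡ 15, 37^32 ≡ 15² = 225 ≡ 13. Since 45 = 32 + 8 + 4 + 1, 37^45 ≡ 13·42·28·37: 13·42 = 546 ≡ 16, then 16·28 = 448 ≡ 24, then 24·37 = 888 ≡ 40. So 37^45 ≡ 40 (mod 53).
Hence σ⁻¹(37) = 40.

40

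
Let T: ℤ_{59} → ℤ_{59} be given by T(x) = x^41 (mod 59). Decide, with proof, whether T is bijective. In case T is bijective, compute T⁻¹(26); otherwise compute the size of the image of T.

29

Since 59 is prime, the nonzero elements of ℤ_{59} form a cyclic group of order 58.
As gcd(41, 58) = 1, raising to the 41st power is a bijection on this group: if x_1^41 ≡ x_2^41 then (x_1x_2^{−1})^41 = 1, and the only element of order dividing gcd(41, 58) = 1 is 1, so x_1 = x_2.
With T(0) = 0 this makes T injective on all of ℤ_{59}, hence bijective (finite equal-size domain and codomain). In particular T is bijective.
Since T is bijective, we find the preimage of 26. The inverse of x ↦ x^41 on (ℤ_{59})^× is x ↦ x^17, because 41·17 = 697 = 12·58 + 1 ≡ 1 (mod 58) and x^{58} = 1 for x ≠ 0 (Fermat). So T⁻¹(26) = 26^17 mod 59.
Repeated squaring mod 59: 26^1 ≡ 26, 26^2 ≡ 26² = 676 ≡ 27, 26^4 ≡ 27² = 729 ≡ 21, 26^8 ≡ 21² = 441 ≡ 28, 26^16 ≡ 28² = 784 ≡ 17. Since 17 = 16 + 1, 26^17 ≡ 17·26: 17·26 = 442 ≡ 29. So 26^17 ≡ 29 (mod 59).
Hence T⁻¹(26) = 29.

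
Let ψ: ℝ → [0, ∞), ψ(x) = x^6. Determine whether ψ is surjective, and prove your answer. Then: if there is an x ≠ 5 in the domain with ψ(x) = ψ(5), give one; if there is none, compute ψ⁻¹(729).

-5

For any y ∈ [0, ∞), x = y^{1/6} ∈ ℝ satisfies x^6 = y, so ψ is surjective.
For the follow-up, such an x exists: taking x = −5 ∈ ℝ gives ψ(−5) = 15625 = ψ(5) with −5 ≠ 5.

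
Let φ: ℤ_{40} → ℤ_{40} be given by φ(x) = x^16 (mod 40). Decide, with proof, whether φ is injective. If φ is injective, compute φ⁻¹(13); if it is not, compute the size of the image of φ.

4

φ(1) = 1^16 = 1.
φ(3): Repeated squaring mod 40: 3^1 ≡ 3, 3^2 ≡ 3² = 9, 3^4 ≡ 9² = 81 ≡ 1, 3^8 ≡ 1² = 1, 3^16 ≡ 1² = 1. So 3^16 ≡ 1 (mod 40).
So φ(1) = φ(3) = 1 while 1 ≠ 3, therefore φ is not injective.
Since φ is not injective, we determine |image(φ)|. Computing x^16 mod 40 for each x (by repeated squaring, reducing mod 40 at every step), the values φ(0), φ(1), …, φ(39) are: 0, 1, 16, 1, 16, 25, 16, 1, 16, 1, 0, 1, 16, 1, 16, 25, 16, 1, 16, 1, 0, 1, 16, 1, 16, 25, 16, 1, 16, 1, 0, 1, 16, 1, 16, 25, 16, 1, 16, 1.
The distinct values are {0, 1, 16, 25}; there are 4 of them.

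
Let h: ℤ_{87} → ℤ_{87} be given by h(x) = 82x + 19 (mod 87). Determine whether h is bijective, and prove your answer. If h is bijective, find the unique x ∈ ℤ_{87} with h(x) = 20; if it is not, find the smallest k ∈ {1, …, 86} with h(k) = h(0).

Recall that h is injective if h(s) = h(t) implies s = t.
If h(s) = h(t), then 82s ≡ 82t (mod 87). Because gcd(82, 87) = 1, we may cancel 82 to get s ≡ t (mod 87).
We now compute 82⁻¹ mod 87 explicitly. Euclid's algorithm: 87 = 1·82 + 5, 82 = 16·5 + 2, 5 = 2·2 + 1; back-substituting gives 1 = 52·82 − 49·87, so 82⁻¹ ≡ 52 (mod 87).
Then y ↦ 52(y − 19) is a two-sided inverse to h, so every y ∈ ℤ_{87} has a preimage.
Hence h is bijective.
Since h is bijective, we find h⁻¹(20): we need 82x ≡ 20 − 19 ≡ 1 (mod 87). Using 82⁻¹ = 52: x ≡ 52·1 = 52, so x = 52.
Check: h(52) = 82·52 + 19 = 4283 = 49·87 + 20 ≡ 20 (mod 87).

52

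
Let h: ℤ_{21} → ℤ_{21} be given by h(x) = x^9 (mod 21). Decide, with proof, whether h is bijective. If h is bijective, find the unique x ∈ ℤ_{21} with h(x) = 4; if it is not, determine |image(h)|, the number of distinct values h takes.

9

h(1) = 1^9 = 1.
h(4): Repeated squaring mod 21: 4^1 ≡ 4, 4^2 ≡ 4² = 16, 4^4 ≡ 16² = 256 ≡ 4, 4^8 ≡ 4² = 16. Since 9 = 8 + 1, 4^9 ≡ 16·4: 16·4 = 64 ≡ 1. So 4^9 ≡ 1 (mod 21).
So h(1) = h(4) = 1 while 1 ≠ 4, thus h is not injective, hence not bijective.
Since h is not bijective, we determine |image(h)|. Computing x^9 mod 21 for each x (by repeated squaring, reducing mod 21 at every step), the values h(0), h(1), …, h(20) are: 0, 1, 8, 6, 1, 20, 6, 7, 8, 15, 13, 8, 6, 13, 14, 15, 1, 20, 15, 13, 20.
The distinct values are {0, 1, 6, 7, 8, 13, 14, 15, 20}; there are 9 of them.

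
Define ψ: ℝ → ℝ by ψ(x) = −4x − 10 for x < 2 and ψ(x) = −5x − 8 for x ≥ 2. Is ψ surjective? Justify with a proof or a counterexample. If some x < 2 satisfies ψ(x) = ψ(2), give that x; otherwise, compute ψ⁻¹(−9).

Both pieces are strictly decreasing (slopes −4 and −5), so each is injective on its own interval.
The left piece maps (−∞, 2) onto (−18, ∞); the right piece maps [2, ∞) onto (−∞, −18].
These images together cover ℝ, so ψ is surjective.
Because the two images are disjoint, no x < 2 has ψ(x) = ψ(2), so we compute ψ⁻¹(−9): −9 lies in (−18, ∞), so solve −4x − 10 = −9: x = (−9 + 10)/(−4) = −1/4.

-1/4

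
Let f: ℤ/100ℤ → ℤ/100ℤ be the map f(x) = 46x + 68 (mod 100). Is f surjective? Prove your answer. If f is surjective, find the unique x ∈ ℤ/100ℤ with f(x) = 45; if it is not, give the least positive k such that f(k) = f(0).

Recall: f is surjective if every y in the codomain equals f(x) for some x in the domain.
Since gcd(46, 100) = 2, we have 46x ≡ 0 (mod 2) for all x, so f(x) ≡ 0 (mod 2).
But 1 ≢ 0 (mod 2), so 1 ∈ ℤ/100ℤ has no preimage. So f is not surjective.
Since f is not surjective, we find the least positive k with f(k) = f(0): this means 46k ≡ 0 (mod 100), i.e. 100 ∣ 46k. Since gcd(46, 100) = 2, dividing through by 2 this holds exactly when 50 ∣ 23k, and as gcd(23, 50) = 1, exactly when 50 ∣ k.
The smallest positive such k is 50.

50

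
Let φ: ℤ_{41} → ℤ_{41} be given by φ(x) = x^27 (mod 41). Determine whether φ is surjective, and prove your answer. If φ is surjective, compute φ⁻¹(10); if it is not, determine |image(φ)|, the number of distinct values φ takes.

16

Since 41 is prime, the nonzero elements of ℤ_{41} form a cyclic group of order 40.
As gcd(27, 40) = 1, raising to the 27th power is a bijection on this group: if s^27 ≡ t^27 then (st^{−1})^27 = 1, and the only element of order dividing gcd(27, 40) = 1 is 1, so s = t.
With φ(0) = 0 this makes φ injective on all of ℤ_{41}, hence bijective (finite equal-size domain and codomain). In particular φ is surjective.
Since φ is surjective, we find the preimage of 10. The inverse of x ↦ x^27 on (ℤ_{41})^× is x ↦ x^3, because 27·3 = 81 = 2·40 + 1 ≡ 1 (mod 40) and x^{40} = 1 for x ≠ 0 (Fermat). So φ⁻¹(10) = 10^3 mod 41.
Repeated squaring mod 41: 10^1 ≡ 10, 10^2 ≡ 10² = 100 ≡ 18. Since 3 = 2 + 1, 10^3 ≡ 18·10: 18·10 = 180 ≡ 16. So 10^3 ≡ 16 (mod 41).
Hence φ⁻¹(10) = 16.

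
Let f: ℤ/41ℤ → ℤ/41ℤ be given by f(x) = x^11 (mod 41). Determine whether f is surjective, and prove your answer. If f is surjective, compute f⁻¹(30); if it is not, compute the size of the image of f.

24

Since 41 is prime, the nonzero elements of ℤ/41ℤ form a cyclic group of order 40.
As gcd(11, 40) = 1, raising to the 11th power is a bijection on this group: if a^11 ≡ b^11 then (ab^{−1})^11 = 1, and the only element of order dividing gcd(11, 40) = 1 is 1, so a = b.
With f(0) = 0 this makes f injective on all of ℤ/41ℤ, hence bijective (finite equal-size domain and codomain). In particular f is surjective.
Since f is surjective, we find the preimage of 30. The inverse of x ↦ x^11 on (ℤ/41ℤ)^× is x ↦ x^11, because 11·11 = 121 = 3·40 + 1 ≡ 1 (mod 40) and x^{40} = 1 for x ≠ 0 (Fermat). So f⁻¹(30) = 30^11 mod 41.
Repeated squaring mod 41: 30^1 ≡ 30, 30^2 ≡ 30² = 900 ≡ 39, 30^4 ≡ 39² = 1521 ≡ 4, 30^8 ≡ 4² = 16. Since 11 = 8 + 2 + 1, 30^11 ≡ 16·39·30: 16·39 = 624 ≡ 9, then 9·30 = 270 ≡ 24. So 30^11 ≡ 24 (mod 41).
Hence f⁻¹(30) = 24.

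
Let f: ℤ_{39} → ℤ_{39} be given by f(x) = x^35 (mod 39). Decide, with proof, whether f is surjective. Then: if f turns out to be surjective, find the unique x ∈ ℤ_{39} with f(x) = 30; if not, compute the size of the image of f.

Computing x^35 mod 39 for each x (by repeated squaring, reducing mod 39 at every step), the values f(0), f(1), …, f(38) are: 0, 1, 20, 9, 10, 8, 24, 28, 5, 3, 4, 32, 12, 13, 14, 33, 22, 23, 21, 37, 2, 18, 16, 17, 6, 25, 26, 27, 7, 35, 36, 34, 11, 15, 31, 29, 30, 19, 38.
Every element of ℤ_{39} appears exactly once in this list, so f is a bijection, and in particular surjective.
Since f is surjective, we read off the preimage of 30 from the same table: f(36) = 30, so f⁻¹(30) = 36.

36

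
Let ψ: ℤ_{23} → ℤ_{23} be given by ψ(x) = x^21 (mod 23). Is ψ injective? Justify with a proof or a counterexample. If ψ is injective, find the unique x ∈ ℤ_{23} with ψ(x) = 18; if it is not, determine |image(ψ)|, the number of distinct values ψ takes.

9

Since 23 is prime, the nonzero elements of ℤ_{23} form a cyclic group of order 22.
As gcd(21, 22) = 1, raising to the 21st power is a bijection on this group: if u^21 ≡ v^21 then (uv^{−1})^21 = 1, and the only element of order dividing gcd(21, 22) = 1 is 1, so u = v.
With ψ(0) = 0 this makes ψ injective on all of ℤ_{23}, hence bijective (finite equal-size domain and codomain). In particular ψ is injective.
Since ψ is injective, we find the preimage of 18. The inverse of x ↦ x^21 on (ℤ_{23})^× is x ↦ x^21, because 21·21 = 441 = 20·22 + 1 ≡ 1 (mod 22) and x^{22} = 1 for x ≠ 0 (Fermat). So ψ⁻¹(18) = 18^21 mod 23.
Repeated squaring mod 23: 18^1 ≡ 18, 18^2 ≡ 18² = 324 ≡ 2, 18^4 ≡ 2² = 4, 18^8 ≡ 4² = 16, 18^16 ≡ 16² = 256 ≡ 3. Since 21 = 16 + 4 + 1, 18^21 ≡ 3·4·18: 3·4 = 12, then 12·18 = 216 ≡ 9. So 18^21 ≡ 9 (mod 23).
Hence ψ⁻¹(18) = 9.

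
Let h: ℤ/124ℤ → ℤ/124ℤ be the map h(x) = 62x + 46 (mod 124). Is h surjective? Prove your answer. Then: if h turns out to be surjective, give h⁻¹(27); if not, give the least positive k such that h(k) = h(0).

Since gcd(62, 124) = 62, we have 62x ≡ 0 (mod 62) for all x, so h(x) ≡ 46 (mod 62).
But 0 ≢ 46 (mod 62), so 0 ∈ ℤ/124ℤ has no preimage. So h is not surjective.
Since h is not surjective, we find the least positive k with h(k) = h(0): this means 62k ≡ 0 (mod 124), i.e. 124 ∣ 62k. Since gcd(62, 124) = 62, dividing through by 62 this holds exactly when 2 ∣ k.
The smallest positive such k is 2.

2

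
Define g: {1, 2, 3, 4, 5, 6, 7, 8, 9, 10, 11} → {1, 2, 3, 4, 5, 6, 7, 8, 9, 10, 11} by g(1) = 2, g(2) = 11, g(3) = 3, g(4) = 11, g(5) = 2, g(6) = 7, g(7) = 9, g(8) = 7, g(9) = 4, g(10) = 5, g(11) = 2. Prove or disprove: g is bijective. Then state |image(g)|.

g(2) = 11 = g(4) with 2 ≠ 4, so g is not injective, hence not bijective.
The image of g is {2, 3, 4, 5, 7, 9, 11}, which has 7 elements.

7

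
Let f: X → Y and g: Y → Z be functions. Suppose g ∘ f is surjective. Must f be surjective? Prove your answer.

No. Take X = {1}, Y = {1, 2, 3, 4}, Z = {1}, f(a) = 1 for every a ∈ X, and g(b) = 1 for every b ∈ Y.
Then g ∘ f is surjective onto {1}, but 4 ∈ Y has no preimage under f, so f is not surjective.

not surjective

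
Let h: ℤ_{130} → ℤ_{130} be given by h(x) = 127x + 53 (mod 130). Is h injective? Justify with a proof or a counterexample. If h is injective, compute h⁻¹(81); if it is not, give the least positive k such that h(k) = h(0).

Recall: injectivity means: for all s, t in the domain, h(s) = h(t) implies s = t.
If h(s) = h(t), then 127s ≡ 127t (mod 130). Because gcd(127, 130) = 1, we may cancel 127 to get s ≡ t (mod 130).
So h is injective.
We now compute 127⁻¹ mod 130 explicitly. Euclid's algorithm: 130 = 1·127 + 3, 127 = 42·3 + 1; back-substituting gives 1 = 43·127 − 42·130, so 127⁻¹ ≡ 43 (mod 130).
Since h is injective, we compute h⁻¹(81): solve 127x + 53 ≡ 81 (mod 130), i.e. 127x ≡ 28 (mod 130).
Multiplying by 127⁻¹ = 43 gives x ≡ 43·28 = 1204 = 9·130 + 34 ≡ 34 (mod 130).
Check: h(34) = 127·34 + 53 = 4371 = 33·130 + 81 ≡ 81 (mod 130).

34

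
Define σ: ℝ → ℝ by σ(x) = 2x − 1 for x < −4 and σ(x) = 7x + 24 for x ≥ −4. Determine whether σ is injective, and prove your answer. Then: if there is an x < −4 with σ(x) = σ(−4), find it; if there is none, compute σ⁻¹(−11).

Both pieces are strictly increasing (slopes 2 and 7), so each is injective on its own interval.
The left piece maps (−∞, −4) onto (−∞, −9); the right piece maps [−4, ∞) onto [−4, ∞).
These images are disjoint, so no value is attained by both pieces. So σ is injective.
Because the two images are disjoint, no x < −4 has σ(x) = σ(−4), so we compute σ⁻¹(−11): −11 lies in (−∞, −9), so solve 2x − 1 = −11: x = (−11 + 1)/2 = −5.

-5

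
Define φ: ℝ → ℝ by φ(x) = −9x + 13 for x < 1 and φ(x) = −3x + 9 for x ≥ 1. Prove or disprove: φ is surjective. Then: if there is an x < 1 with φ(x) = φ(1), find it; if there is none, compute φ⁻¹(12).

Both pieces are strictly decreasing (slopes −9 and −3), so each is injective on its own interval.
The left piece maps (−∞, 1) onto (4, ∞); the right piece maps [1, ∞) onto (−∞, 6].
The union (4, ∞) ∪ (−∞, 6] covers ℝ, so φ is surjective.
For the follow-up: the images overlap, so an x < 1 with φ(x) = φ(1) exists. φ(1) = 6; solving −9x + 13 = 6 for x < 1 gives x = (6 − 13)/(−9) = 7/9.

7/9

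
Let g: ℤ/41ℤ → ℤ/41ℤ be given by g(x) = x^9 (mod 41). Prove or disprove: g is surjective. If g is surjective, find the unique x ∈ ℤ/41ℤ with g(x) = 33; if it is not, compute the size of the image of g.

36

Since 41 is prime, the nonzero elements of ℤ/41ℤ form a cyclic group of order 40.
As gcd(9, 40) = 1, raising to the 9th power is a bijection on this group: if s^9 ≡ t^9 then (st^{−1})^9 = 1, and the only element of order dividing gcd(9, 40) = 1 is 1, so s = t.
With g(0) = 0 this makes g injective on all of ℤ/41ℤ, hence bijective (finite equal-size domain and codomain). In particular g is surjective.
Since g is surjective, we find the preimage of 33. The inverse of x ↦ x^9 on (ℤ/41ℤ)^× is x ↦ x^9, because 9·9 = 81 = 2·40 + 1 ≡ 1 (mod 40) and x^{40} = 1 for x ≠ 0 (Fermat). So g⁻¹(33) = 33^9 mod 41.
Repeated squaring mod 41: 33^1 ≡ 33, 33^2 ≡ 33² = 1089 ≡ 23, 33^4 ≡ 23² = 529 ≡ 37, 33^8 ≡ 37² = 1369 ≡ 16. Since 9 = 8 + 1, 33^9 ≡ 16·33: 16·33 = 528 ≡ 36. So 33^9 ≡ 36 (mod 41).
Hence g⁻¹(33) = 36.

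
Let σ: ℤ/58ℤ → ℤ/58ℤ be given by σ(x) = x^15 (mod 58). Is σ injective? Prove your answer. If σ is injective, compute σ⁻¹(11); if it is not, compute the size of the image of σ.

47

Computing x^15 mod 58 for each x (by repeated squaring, reducing mod 58 at every step), the values σ(0), σ(1), …, σ(57) are: 0, 1, 56, 55, 4, 5, 6, 7, 50, 9, 48, 47, 46, 13, 44, 43, 16, 41, 40, 39, 20, 37, 22, 23, 24, 25, 32, 31, 28, 29, 30, 27, 26, 33, 34, 35, 36, 21, 38, 19, 18, 17, 42, 15, 14, 45, 12, 11, 10, 49, 8, 51, 52, 53, 54, 3, 2, 57.
Every element of ℤ/58ℤ appears exactly once in this list, so σ is a bijection, and in particular injective.
Since σ is injective, we read off the preimage of 11 from the same table: σ(47) = 11, so σ⁻¹(11) = 47.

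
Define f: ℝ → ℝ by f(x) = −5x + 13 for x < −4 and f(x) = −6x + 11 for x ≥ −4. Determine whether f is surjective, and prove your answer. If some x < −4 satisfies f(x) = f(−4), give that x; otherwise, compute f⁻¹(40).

-22/5

Both pieces are strictly decreasing (slopes −5 and −6), so each is injective on its own interval.
The left piece maps (−∞, −4) onto (33, ∞); the right piece maps [−4, ∞) onto (−∞, 35].
The union (33, ∞) ∪ (−∞, 35] covers ℝ, so f is surjective.
For the follow-up: the images overlap, so an x < −4 with f(x) = f(−4) exists. f(−4) = 35; solving −5x + 13 = 35 for x < −4 gives x = (35 − 13)/(−5) = −22/5.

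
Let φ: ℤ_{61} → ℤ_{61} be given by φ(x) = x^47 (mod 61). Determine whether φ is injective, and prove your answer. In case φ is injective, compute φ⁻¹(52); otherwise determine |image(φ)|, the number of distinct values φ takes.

Since 61 is prime, the nonzero elements of ℤ_{61} form a cyclic group of order 60.
As gcd(47, 60) = 1, raising to the 47th power is a bijection on this group: if x_1^47 ≡ x_2^47 then (x_1x_2^{−1})^47 = 1, and the only element of order dividing gcd(47, 60) = 1 is 1, so x_1 = x_2.
With φ(0) = 0 this makes φ injective on all of ℤ_{61}, hence bijective (finite equal-size domain and codomain). In particular φ is injective.
Since φ is injective, we find the preimage of 52. The inverse of x ↦ x^47 on (ℤ_{61})^× is x ↦ x^23, because 47·23 = 1081 = 18·60 + 1 ≡ 1 (mod 60) and x^{60} = 1 for x ≠ 0 (Fermat). So φ⁻¹(52) = 52^23 mod 61.
Repeated squaring mod 61: 52^1 ≡ 52, 52^2 ≡ 52² = 2704 ≡ 20, 52^4 ≡ 20² = 400 ≡ 34, 52^8 ≡ 34² = 1156 ≡ 58, 52^16 ≡ 58² = 3364 ≡ 9. Since 23 = 16 + 4 + 2 + 1, 52^23 ≡ 9·34·20·52: 9·34 = 306 ≡ 1, then 1·20 = 20, then 20·52 = 1040 ≡ 3. So 52^23 ≡ 3 (mod 61).
Hence φ⁻¹(52) = 3.

3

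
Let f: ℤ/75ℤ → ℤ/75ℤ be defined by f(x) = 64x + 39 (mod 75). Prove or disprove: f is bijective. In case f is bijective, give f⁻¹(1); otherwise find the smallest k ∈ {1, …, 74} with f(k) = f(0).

Recall: injectivity means: for all x_1, x_2 in the domain, f(x_1) = f(x_2) implies x_1 = x_2.
Suppose f(x_1) = f(x_2) in ℤ/75ℤ. Then 64x_1 + 39 ≡ 64x_2 + 39 (mod 75), hence 64(x_1 − x_2) ≡ 0 (mod 75).
Since gcd(64, 75) = 1, 64 is invertible modulo 75, thus x_1 − x_2 ≡ 0 (mod 75), i.e. x_1 = x_2.
We now compute 64⁻¹ mod 75 explicitly. Euclid's algorithm: 75 = 1·64 + 11, 64 = 5·11 + 9, 11 = 1·9 + 2, 9 = 4·2 + 1; back-substituting gives 1 = 34·64 − 29·75, so 64⁻¹ ≡ 34 (mod 75).
For any y ∈ ℤ/75ℤ, x = 34(y − 39) mod 75 satisfies f(x) = 64·34(y − 39) + 39 ≡ y (since 64·34 ≡ 1 mod 75). So every y has a preimage.
Therefore f is bijective.
Since f is bijective, we find f⁻¹(1): we need 64x ≡ 1 − 39 ≡ 37 (mod 75). Using 64⁻¹ = 34: x ≡ 34·37 = 1258 = 16·75 + 58, so x = 58.
Check: f(58) = 64·58 + 39 = 3751 = 50·75 + 1 ≡ 1 (mod 75).

58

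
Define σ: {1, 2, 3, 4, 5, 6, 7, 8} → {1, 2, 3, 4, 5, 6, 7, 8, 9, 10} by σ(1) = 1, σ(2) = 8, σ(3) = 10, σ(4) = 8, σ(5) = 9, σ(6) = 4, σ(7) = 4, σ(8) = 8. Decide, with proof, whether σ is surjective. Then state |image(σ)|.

5

No element maps to 2, so σ is not surjective.
The image of σ is {1, 4, 8, 9, 10}, which has 5 elements.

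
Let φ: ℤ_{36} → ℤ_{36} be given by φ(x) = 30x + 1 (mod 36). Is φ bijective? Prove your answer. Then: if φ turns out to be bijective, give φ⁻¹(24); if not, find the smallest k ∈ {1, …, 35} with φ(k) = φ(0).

6

We have gcd(30, 36) = 6 > 1. Taking s = 0 and t = 6: φ(0) = 1 and φ(6) = 30·6 + 1 = 181 ≡ 1 (mod 36).
So φ(0) = φ(6) while 0 ≠ 6, so φ is not injective, hence not bijective.
Since φ is not bijective, we find the least positive k with φ(k) = φ(0): this means 30k ≡ 0 (mod 36), i.e. 36 ∣ 30k. Since gcd(30, 36) = 6, dividing through by 6 this holds exactly when 6 ∣ 5k, and as gcd(5, 6) = 1, exactly when 6 ∣ k.
The smallest positive such k is 6.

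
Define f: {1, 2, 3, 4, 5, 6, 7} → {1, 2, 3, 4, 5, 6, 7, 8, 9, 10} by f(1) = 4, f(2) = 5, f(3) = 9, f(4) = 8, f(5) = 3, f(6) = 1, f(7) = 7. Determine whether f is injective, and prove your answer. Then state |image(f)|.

The values f(1), …, f(7) are 4, 5, 9, 8, 3, 1, 7 — all distinct.
So f(a) = f(b) only when a = b, and f is injective.
The image of f is {1, 3, 4, 5, 7, 8, 9}, which has 7 elements.

7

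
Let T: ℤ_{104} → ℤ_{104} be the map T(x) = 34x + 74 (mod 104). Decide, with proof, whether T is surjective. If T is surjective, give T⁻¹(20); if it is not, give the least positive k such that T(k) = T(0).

52

By definition, surjectivity means every element of the codomain has a preimage under T.
Since gcd(34, 104) = 2, we have 34x ≡ 0 (mod 2) for all x, so T(x) ≡ 0 (mod 2).
But 1 ≢ 0 (mod 2), so 1 ∈ ℤ_{104} has no preimage. Therefore T is not surjective.
Since T is not surjective, we find the least positive k with T(k) = T(0): this means 34k ≡ 0 (mod 104), i.e. 104 ∣ 34k. Since gcd(34, 104) = 2, dividing through by 2 this holds exactly when 52 ∣ 17k, and as gcd(17, 52) = 1, exactly when 52 ∣ k.
The smallest positive such k is 52.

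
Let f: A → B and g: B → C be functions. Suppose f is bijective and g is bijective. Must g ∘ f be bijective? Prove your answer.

Injectivity: if g(f(a)) = g(f(b)) then f(a) = f(b) (g injective) so a = b (f injective).
Surjectivity: for c ∈ C pick b with g(b) = c, then a with f(a) = b; then (g ∘ f)(a) = c.
So g ∘ f is bijective.

bijective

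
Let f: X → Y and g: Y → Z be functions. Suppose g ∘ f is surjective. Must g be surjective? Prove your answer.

Let c ∈ Z. Since g ∘ f is surjective, some a ∈ X has g(f(a)) = c. Then b = f(a) ∈ Y satisfies g(b) = c. So g is surjective.

surjective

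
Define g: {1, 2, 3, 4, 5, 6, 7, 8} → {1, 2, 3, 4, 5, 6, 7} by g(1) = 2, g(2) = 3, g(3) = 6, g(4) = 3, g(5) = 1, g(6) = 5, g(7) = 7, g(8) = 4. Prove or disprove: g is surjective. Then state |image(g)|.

Every element of the codomain has a preimage: 1 = g(5), 2 = g(1), 3 = g(2), 4 = g(8), 5 = g(6), 6 = g(3), 7 = g(7).
So g is surjective.
The image of g is {1, 2, 3, 4, 5, 6, 7}, which has 7 elements.

7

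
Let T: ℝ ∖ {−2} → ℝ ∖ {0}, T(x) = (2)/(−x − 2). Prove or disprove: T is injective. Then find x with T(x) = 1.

Suppose T(u) = T(v). Cross-multiplying: (2)(−v − 2) = (2)(−u − 2).
Expanding both sides and cancelling the symmetric terms leaves 2·(u − v) = 0. Since 2 ≠ 0, u = v. So T is injective.
Solving T(x) = 1: cross-multiplying gives 2 = 1(−x − 2), which rearranges to 1x = −4, so x = −4.

-4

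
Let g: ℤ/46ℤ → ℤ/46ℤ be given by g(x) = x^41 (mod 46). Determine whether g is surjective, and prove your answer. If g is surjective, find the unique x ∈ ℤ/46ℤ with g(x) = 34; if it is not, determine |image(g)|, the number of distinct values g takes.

30

Computing x^41 mod 46 for each x (by repeated squaring, reducing mod 46 at every step), the values g(0), g(1), …, g(45) are: 0, 1, 26, 29, 32, 7, 18, 11, 4, 13, 44, 15, 8, 25, 10, 19, 12, 5, 16, 37, 40, 43, 22, 23, 24, 3, 6, 9, 30, 41, 34, 27, 36, 21, 38, 31, 2, 33, 42, 35, 28, 39, 14, 17, 20, 45.
Every element of ℤ/46ℤ appears exactly once in this list, so g is a bijection, and in particular surjective.
Since g is surjective, we read off the preimage of 34 from the same table: g(30) = 34, so g⁻¹(34) = 30.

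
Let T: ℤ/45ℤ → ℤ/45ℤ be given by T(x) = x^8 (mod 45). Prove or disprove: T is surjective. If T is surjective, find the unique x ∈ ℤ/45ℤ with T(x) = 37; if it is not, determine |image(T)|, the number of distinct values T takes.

8

T(3): Repeated squaring mod 45: 3^1 ≡ 3, 3^2 ≡ 3² = 9, 3^4 ≡ 9² = 81 ≡ 36, 3^8 ≡ 36² = 1296 ≡ 36. So 3^8 ≡ 36 (mod 45).
T(6): Repeated squaring mod 45: 6^1 ≡ 6, 6^2 ≡ 6² = 36, 6^4 ≡ 36² = 1296 ≡ 36, 6^8 ≡ 36² = 1296 ≡ 36. So 6^8 ≡ 36 (mod 45).
So T(3) = T(6) = 36 while 3 ≠ 6, thus T is not injective.
A non-injective map from the 45-element set ℤ/45ℤ to itself takes at most 44 distinct values, so it cannot be surjective. Hence T is not surjective.
Since T is not surjective, we determine |image(T)|. Computing x^8 mod 45 for each x (by repeated squaring, reducing mod 45 at every step), the values T(0), T(1), …, T(44) are: 0, 1, 31, 36, 16, 25, 36, 31, 1, 36, 10, 31, 36, 16, 16, 0, 31, 1, 36, 1, 40, 36, 16, 16, 36, 40, 1, 36, 1, 31, 0, 16, 16, 36, 31, 10, 36, 1, 31, 36, 25, 16, 36, 31, 1.
The distinct values are {0, 1, 10, 16, 25, 31, 36, 40}; there are 8 of them.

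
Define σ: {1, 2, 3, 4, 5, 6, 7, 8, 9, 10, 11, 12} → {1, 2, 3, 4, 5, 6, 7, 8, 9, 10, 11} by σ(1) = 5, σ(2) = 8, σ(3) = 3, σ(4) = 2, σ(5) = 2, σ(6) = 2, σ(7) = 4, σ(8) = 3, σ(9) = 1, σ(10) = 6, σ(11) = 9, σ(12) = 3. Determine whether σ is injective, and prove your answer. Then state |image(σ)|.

σ(4) = 2 = σ(5) with 4 ≠ 5, so σ is not injective.
The image of σ is {1, 2, 3, 4, 5, 6, 8, 9}, which has 8 elements.

8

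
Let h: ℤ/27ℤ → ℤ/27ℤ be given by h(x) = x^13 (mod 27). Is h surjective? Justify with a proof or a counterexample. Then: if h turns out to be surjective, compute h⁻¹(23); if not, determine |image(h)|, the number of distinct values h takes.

19

h(0) = 0^13 = 0.
h(3): Repeated squaring mod 27: 3^1 ≡ 3, 3^2 ≡ 3² = 9, 3^4 ≡ 9² = 81 ≡ 0, 3^8 ≡ 0² = 0. Since 13 = 8 + 4 + 1, 3^13 ≡ 0·0·3: 0·0 = 0, then 0·3 = 0. So 3^13 ≡ 0 (mod 27).
So h(0) = h(3) = 0 while 0 ≠ 3, therefore h is not injective.
A non-injective map from the 27-element set ℤ/27ℤ to itself takes at most 26 distinct values, so it cannot be surjective. Hence h is not surjective.
Since h is not surjective, we determine |image(h)|. Computing x^13 mod 27 for each x (by repeated squaring, reducing mod 27 at every step), the values h(0), h(1), …, h(26) are: 0, 1, 11, 0, 13, 23, 0, 25, 8, 0, 10, 20, 0, 22, 5, 0, 7, 17, 0, 19, 2, 0, 4, 14, 0, 16, 26.
The distinct values are {0, 1, 2, 4, 5, 7, 8, 10, 11, 13, 14, 16, 17, 19, 20, 22, 23, 25, 26}; there are 19 of them.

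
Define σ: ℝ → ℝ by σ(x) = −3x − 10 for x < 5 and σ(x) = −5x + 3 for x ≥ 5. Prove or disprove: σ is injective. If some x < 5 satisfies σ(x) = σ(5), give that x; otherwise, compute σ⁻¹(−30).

4

Both pieces are strictly decreasing (slopes −3 and −5), so each is injective on its own interval.
The left piece maps (−∞, 5) onto (−25, ∞); the right piece maps [5, ∞) onto (−∞, −22].
These images overlap. In particular σ(5) = −22 (right piece), and solving −3x − 10 = −22 on the left piece gives x = 4 < 5.
So σ(4) = σ(5) with 4 ≠ 5, and σ is not injective. This x = 4 is the requested value below 5.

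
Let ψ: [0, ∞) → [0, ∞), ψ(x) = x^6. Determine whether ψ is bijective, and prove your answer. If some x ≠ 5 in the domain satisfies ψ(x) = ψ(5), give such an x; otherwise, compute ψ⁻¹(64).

2

On [0, ∞), x ↦ x^6 is strictly increasing (injective) and for any y ∈ [0, ∞) the 6th root y^{1/6} lies in [0, ∞) (surjective). So ψ is bijective.
Since x ↦ x^6 is strictly increasing on [0, ∞), it is injective there, so no x ≠ 5 in the domain has ψ(x) = ψ(5). We therefore compute ψ⁻¹(64) = 64^{1/6} = 2 (indeed 2^6 = 64).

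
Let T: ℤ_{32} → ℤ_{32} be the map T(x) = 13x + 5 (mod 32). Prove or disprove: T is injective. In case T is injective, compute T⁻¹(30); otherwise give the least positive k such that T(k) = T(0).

29

Suppose T(x_1) = T(x_2) in ℤ_{32}. Then 13x_1 + 5 ≡ 13x_2 + 5 (mod 32), thus 13(x_1 − x_2) ≡ 0 (mod 32).
Since gcd(13, 32) = 1, 13 is invertible modulo 32, so x_1 − x_2 ≡ 0 (mod 32), i.e. x_1 = x_2.
Thus T is injective.
We now compute 13⁻¹ mod 32 explicitly. Euclid's algorithm: 32 = 2·13 + 6, 13 = 2·6 + 1; back-substituting gives 1 = 5·13 − 2·32, so 13⁻¹ ≡ 5 (mod 32).
Since T is injective, we compute T⁻¹(30): solve 13x + 5 ≡ 30 (mod 32), i.e. 13x ≡ 25 (mod 32).
Multiplying by 13⁻¹ = 5 gives x ≡ 5·25 = 125 = 3·32 + 29 ≡ 29 (mod 32).
Check: T(29) = 13·29 + 5 = 382 = 11·32 + 30 ≡ 30 (mod 32).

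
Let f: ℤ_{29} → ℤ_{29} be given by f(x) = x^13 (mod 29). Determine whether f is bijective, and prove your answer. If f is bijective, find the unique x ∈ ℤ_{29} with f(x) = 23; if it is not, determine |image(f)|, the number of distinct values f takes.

Since 29 is prime, the nonzero elements of ℤ_{29} form a cyclic group of order 28.
As gcd(13, 28) = 1, raising to the 13th power is a bijection on this group: if s^13 ≡ t^13 then (st^{−1})^13 = 1, and the only element of order dividing gcd(13, 28) = 1 is 1, so s = t.
With f(0) = 0 this makes f injective on all of ℤ_{29}, hence bijective (finite equal-size domain and codomain). In particular f is bijective.
Since f is bijective, we find the preimage of 23. The inverse of x ↦ x^13 on (ℤ_{29})^× is x ↦ x^13, because 13·13 = 169 = 6·28 + 1 ≡ 1 (mod 28) and x^{28} = 1 for x ≠ 0 (Fermat). So f⁻¹(23) = 23^13 mod 29.
Repeated squaring mod 29: 23^1 ≡ 23, 23^2 ≡ 23² = 529 ≡ 7, 23^4 ≡ 7² = 49 ≡ 20, 23^8 ≡ 20² = 400 ≡ 23. Since 13 = 8 + 4 + 1, 23^13 ≡ 23·20·23: 23·20 = 460 ≡ 25, then 25·23 = 575 ≡ 24. So 23^13 ≡ 24 (mod 29).
Hence f⁻¹(23) = 24.

24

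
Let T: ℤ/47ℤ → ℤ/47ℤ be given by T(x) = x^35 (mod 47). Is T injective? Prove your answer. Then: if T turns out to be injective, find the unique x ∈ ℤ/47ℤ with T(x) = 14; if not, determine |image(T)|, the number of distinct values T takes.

Since 47 is prime, the nonzero elements of ℤ/47ℤ form a cyclic group of order 46.
As gcd(35, 46) = 1, raising to the 35th power is a bijection on this group: if u^35 ≡ v^35 then (uv^{−1})^35 = 1, and the only element of order dividing gcd(35, 46) = 1 is 1, so u = v.
With T(0) = 0 this makes T injective on all of ℤ/47ℤ, hence bijective (finite equal-size domain and codomain). In particular T is injective.
Since T is injective, we find the preimage of 14. The inverse of x ↦ x^35 on (ℤ/47ℤ)^× is x ↦ x^25, because 35·25 = 875 = 19·46 + 1 ≡ 1 (mod 46) and x^{46} = 1 for x ≠ 0 (Fermat). So T⁻¹(14) = 14^25 mod 47.
Repeated squaring mod 47: 14^1 ≡ 14, 14^2 ≡ 14² = 196 ≡ 8, 14^4 ≡ 8² = 64 ≡ 17, 14^8 ≡ 17² = 289 ≡ 7, 14^16 ≡ 7² = 49 ≡ 2. Since 25 = 16 + 8 + 1, 14^25 ≡ 2·7·14: 2·7 = 14, then 14·14 = 196 ≡ 8. So 14^25 ≡ 8 (mod 47).
Hence T⁻¹(14) = 8.

8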